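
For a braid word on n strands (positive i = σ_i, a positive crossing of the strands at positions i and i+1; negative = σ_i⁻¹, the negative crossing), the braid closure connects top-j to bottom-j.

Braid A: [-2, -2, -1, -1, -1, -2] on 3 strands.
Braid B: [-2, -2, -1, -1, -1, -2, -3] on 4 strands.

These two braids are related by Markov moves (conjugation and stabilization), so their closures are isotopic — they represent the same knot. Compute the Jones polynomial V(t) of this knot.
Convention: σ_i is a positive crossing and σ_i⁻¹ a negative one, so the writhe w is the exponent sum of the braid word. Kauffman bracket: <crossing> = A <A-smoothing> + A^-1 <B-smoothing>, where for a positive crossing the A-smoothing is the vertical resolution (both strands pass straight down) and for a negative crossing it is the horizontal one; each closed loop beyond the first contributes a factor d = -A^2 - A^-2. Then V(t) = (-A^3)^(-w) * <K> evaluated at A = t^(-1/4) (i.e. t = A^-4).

Markov-equivalent braids have isotopic closures, hence identical knot invariants. Strip the Markov moves from each word to reach a common short braid β, then compute V(t) once on β.
Braid A: s2^-1 s2^-1 s1^-1 s1^-1 s1^-1 s2^-1 on 3 strands has no conjugating prefix/suffix or stabilization to strip; take β = s2^-1 s2^-1 s1^-1 s1^-1 s1^-1 s2^-1.
Braid B: s2^-1 s2^-1 s1^-1 s1^-1 s1^-1 s2^-1 s3^-1 on 4 strands reduces by inverse Markov moves (closure unchanged at each step):
  Destabilize: the word has the form β·s3^-1 where s3^-1 occurs only as the final letter (β ∈ B_3); drop it and the last strand → 3 strands.
Reduced to β = s2^-1 s2^-1 s1^-1 s1^-1 s1^-1 s2^-1 on 3 strands, 6 crossings.
Both give the same β = s2^-1 s2^-1 s1^-1 s1^-1 s1^-1 s2^-1 on 3 strands, so one state sum suffices:
Braid: s2^-1 s2^-1 s1^-1 s1^-1 s1^-1 s2^-1 on 3 strands, 6 crossings.
Writhe w = (#positive) - (#negative) = 0 - 6 = -6.
State-sum expansion of <K>. There are 2^6 = 64 states.
Each crossing splits two ways (0=vertical, 1=horizontal). The state's weight is A^(#A-smoothings - #B-smoothings) * d^(loops - 1).
Tabulate the states by total A-exponent and number of loops L (A-exp: L × count):
  A^6: L=5 ×1
  A^4: L=4 ×6
  A^2: L=3 ×15
  A^0: L=2 ×18, L=4 ×2
  A^-2: L=1 ×9, L=3 ×6
  A^-4: L=2 ×6
  A^-6: L=3 ×1
Each group contributes A^e * Σ count * d^(L-1):
Powers of d = -A^2 - A^-2: d^2 = A^4 + 2 + A^-4; d^3 = -A^6 - 3*A^2 - 3*A^-2 - A^-6; d^4 = A^8 + 4*A^4 + 6 + 4*A^-4 + A^-8.
  A^6 * (d^4) = A^14 + 4*A^10 + 6*A^6 + 4*A^2 + A^-2
  A^4 * (6*d^3) = -6*A^10 - 18*A^6 - 18*A^2 - 6*A^-2
  A^2 * (15*d^2) = 15*A^6 + 30*A^2 + 15*A^-2
  A^0 * (18*d + 2*d^3) = -2*A^6 - 24*A^2 - 24*A^-2 - 2*A^-6
  A^-2 * (9 + 6*d^2) = 6*A^2 + 21*A^-2 + 6*A^-6
  A^-4 * (6*d) = -6*A^-2 - 6*A^-6
  A^-6 * (d^2) = A^-2 + 2*A^-6 + A^-10
Summing the groups: <K> = A^14 - 2*A^10 + A^6 - 2*A^2 + 2*A^-2 + A^-10
Normalise by the writhe: (-A^3)^(-w) = (-A^3)^(6) = A^18, so f(A) = A^18 * <K> = A^32 - 2*A^28 + A^24 - 2*A^20 + 2*A^16 + A^8.
Substitute A = t^(-1/4), i.e. A^e → t^(-e/4): V(t) = t^-2 + 2*t^-4 - 2*t^-5 + t^-6 - 2*t^-7 + t^-8

Answer: t^-2 + 2*t^-4 - 2*t^-5 + t^-6 - 2*t^-7 + t^-8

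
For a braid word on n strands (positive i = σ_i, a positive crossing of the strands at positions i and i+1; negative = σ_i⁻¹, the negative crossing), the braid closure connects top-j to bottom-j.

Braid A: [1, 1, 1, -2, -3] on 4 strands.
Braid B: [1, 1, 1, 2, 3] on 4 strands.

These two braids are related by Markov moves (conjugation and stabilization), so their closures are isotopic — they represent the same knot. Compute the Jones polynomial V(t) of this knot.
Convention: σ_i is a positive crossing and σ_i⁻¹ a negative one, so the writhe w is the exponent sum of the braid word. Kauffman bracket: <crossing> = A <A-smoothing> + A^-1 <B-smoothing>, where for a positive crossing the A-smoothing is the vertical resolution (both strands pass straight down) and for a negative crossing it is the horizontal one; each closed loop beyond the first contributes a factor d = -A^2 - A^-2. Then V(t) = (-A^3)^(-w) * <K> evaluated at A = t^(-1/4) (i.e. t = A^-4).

Markov-equivalent braids have isotopic closures, hence identical knot invariants. Strip the Markov moves from each word to reach a common short braid β, then compute V(t) once on β.
Braid A: s1 s1 s1 s2^-1 s3^-1 on 4 strands reduces by inverse Markov moves (closure unchanged at each step):
  Destabilize: the word has the form β·s3^-1 where s3^-1 occurs only as the final letter (β ∈ B_3); drop it and the last strand → 3 strands.
  Destabilize: the word has the form β·s2^-1 where s2^-1 occurs only as the final letter (β ∈ B_2); drop it and the last strand → 2 strands.
Reduced to β = s1 s1 s1 on 2 strands, 3 crossings.
Braid B: s1 s1 s1 s2 s3 on 4 strands reduces by inverse Markov moves (closure unchanged at each step):
  Destabilize: the word has the form β·s3 where s3 occurs only as the final letter (β ∈ B_3); drop it and the last strand → 3 strands.
  Destabilize: the word has the form β·s2 where s2 occurs only as the final letter (β ∈ B_2); drop it and the last strand → 2 strands.
Reduced to β = s1 s1 s1 on 2 strands, 3 crossings.
Both give the same β = s1 s1 s1 on 2 strands, so one state sum suffices:
Braid: s1 s1 s1 on 2 strands, 3 crossings.
Writhe w = (#positive) - (#negative) = 3 - 0 = 3.
State-sum expansion of <K>. There are 2^3 = 8 states.
For each crossing: s=0 is the vertical smoothing, s=1 horizontal. Crossing k contributes A^(sign_k * (1 - 2*s_k)); loop factor d = -A^2 - A^-2.
  state 000: A-exp=+3, loops=2, term = A^3 * d^1
  state 001: A-exp=+1, loops=1, term = A^1 * d^0
  state 010: A-exp=+1, loops=1, term = A^1 * d^0
  state 011: A-exp=-1, loops=2, term = A^-1 * d^1
  state 100: A-exp=+1, loops=1, term = A^1 * d^0
  state 101: A-exp=-1, loops=2, term = A^-1 * d^1
  state 110: A-exp=-1, loops=2, term = A^-1 * d^1
  state 111: A-exp=-3, loops=3, term = A^-3 * d^2
Collect the terms by A-exponent (count of states per loop number):
Powers of d = -A^2 - A^-2: d^2 = A^4 + 2 + A^-4.
  A^3 * (d) = -A^5 - A
  A^1 * (3) = 3*A
  A^-1 * (3*d) = -3*A - 3*A^-3
  A^-3 * (d^2) = A + 2*A^-3 + A^-7
Summing the groups: <K> = -A^5 - A^-3 + A^-7
Normalise by the writhe: (-A^3)^(-w) = (-A^3)^(-3) = -A^-9, so f(A) = -A^-9 * <K> = A^-4 + A^-12 - A^-16.
Substitute A = t^(-1/4), i.e. A^e → t^(-e/4): V(t) = -t^4 + t^3 + t

Answer: -t^4 + t^3 + t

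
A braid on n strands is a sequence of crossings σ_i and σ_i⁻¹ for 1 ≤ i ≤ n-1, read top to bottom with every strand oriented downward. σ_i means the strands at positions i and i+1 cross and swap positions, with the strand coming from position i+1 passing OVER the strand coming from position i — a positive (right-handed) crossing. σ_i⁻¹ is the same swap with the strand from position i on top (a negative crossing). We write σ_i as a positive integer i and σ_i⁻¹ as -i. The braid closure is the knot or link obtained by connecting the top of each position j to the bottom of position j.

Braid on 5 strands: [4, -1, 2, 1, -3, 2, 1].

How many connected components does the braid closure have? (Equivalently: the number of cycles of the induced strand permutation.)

Track the strand permutation on 5 strands, starting from identity.
  step 1: s4 swaps positions 4,5 -> [1 2 3 5 4]
  step 2: s1^-1 swaps positions 1,2 -> [2 1 3 5 4]
  step 3: s2 swaps positions 2,3 -> [2 3 1 5 4]
  step 4: s1 swaps positions 1,2 -> [3 2 1 5 4]
  step 5: s3^-1 swaps positions 3,4 -> [3 2 5 1 4]
  step 6: s2 swaps positions 2,3 -> [3 5 2 1 4]
  step 7: s1 swaps positions 1,2 -> [5 3 2 1 4]
Final permutation (position -> original strand): [5 3 2 1 4]
Closure components = cycle count of this permutation = 2.

Answer: 2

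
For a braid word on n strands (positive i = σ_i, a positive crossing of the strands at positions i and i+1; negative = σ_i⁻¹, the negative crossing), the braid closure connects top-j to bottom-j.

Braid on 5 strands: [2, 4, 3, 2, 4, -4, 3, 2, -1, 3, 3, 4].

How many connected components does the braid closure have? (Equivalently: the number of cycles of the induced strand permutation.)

Track the strand permutation on 5 strands, starting from identity.
  step 1: s2 swaps positions 2,3 -> [1 3 2 4 5]
  step 2: s4 swaps positions 4,5 -> [1 3 2 5 4]
  step 3: s3 swaps positions 3,4 -> [1 3 5 2 4]
  step 4: s2 swaps positions 2,3 -> [1 5 3 2 4]
  step 5: s4 swaps positions 4,5 -> [1 5 3 4 2]
  step 6: s4^-1 swaps positions 4,5 -> [1 5 3 2 4]
  step 7: s3 swaps positions 3,4 -> [1 5 2 3 4]
  step 8: s2 swaps positions 2,3 -> [1 2 5 3 4]
  step 9: s1^-1 swaps positions 1,2 -> [2 1 5 3 4]
  step 10: s3 swaps positions 3,4 -> [2 1 3 5 4]
  step 11: s3 swaps positions 3,4 -> [2 1 5 3 4]
  step 12: s4 swaps positions 4,5 -> [2 1 5 4 3]
Final permutation (position -> original strand): [2 1 5 4 3]
Closure components = cycle count of this permutation = 3.

Answer: 3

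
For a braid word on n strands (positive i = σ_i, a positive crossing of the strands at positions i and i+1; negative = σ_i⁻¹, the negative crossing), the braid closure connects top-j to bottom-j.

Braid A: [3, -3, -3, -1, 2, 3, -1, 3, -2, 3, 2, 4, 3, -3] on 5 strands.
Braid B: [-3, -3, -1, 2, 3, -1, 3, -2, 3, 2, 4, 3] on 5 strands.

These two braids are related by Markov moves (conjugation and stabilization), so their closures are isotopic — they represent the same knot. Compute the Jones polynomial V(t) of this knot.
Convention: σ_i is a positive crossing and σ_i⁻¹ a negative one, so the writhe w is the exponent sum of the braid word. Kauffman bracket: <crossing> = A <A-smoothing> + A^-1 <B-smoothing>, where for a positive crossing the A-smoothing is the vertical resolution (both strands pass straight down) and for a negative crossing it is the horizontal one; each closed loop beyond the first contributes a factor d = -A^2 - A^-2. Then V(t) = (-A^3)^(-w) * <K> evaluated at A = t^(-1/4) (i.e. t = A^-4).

-t^5 + 2*t^4 - 2*t^3 + 3*t^2 - 3*t + 3 - 2*t^-1 + t^-2

Derivation:
Markov-equivalent braids have isotopic closures, hence identical knot invariants. Strip the Markov moves from each word to reach a common short braid β, then compute V(t) once on β.
Braid A: s3 s3^-1 s3^-1 s1^-1 s2 s3 s1^-1 s3 s2^-1 s3 s2 s4 s3 s3^-1 on 5 strands reduces by inverse Markov moves (closure unchanged at each step):
  Deconjugate: the word is γ·β·γ⁻¹ with γ = s3 s3^-1 (prefix) and γ⁻¹ = s3 s3^-1 (suffix); strip both.
  Destabilize: the word has the form β·s4 where s4 occurs only as the final letter (β ∈ B_4); drop it and the last strand → 4 strands.
Reduced to β = s3^-1 s1^-1 s2 s3 s1^-1 s3 s2^-1 s3 s2 on 4 strands, 9 crossings.
Braid B: s3^-1 s3^-1 s1^-1 s2 s3 s1^-1 s3 s2^-1 s3 s2 s4 s3 on 5 strands reduces by inverse Markov moves (closure unchanged at each step):
  Deconjugate: the word is γ·β·γ⁻¹ with γ = s3^-1 (prefix) and γ⁻¹ = s3 (suffix); strip both.
  Destabilize: the word has the form β·s4 where s4 occurs only as the final letter (β ∈ B_4); drop it and the last strand → 4 strands.
Reduced to β = s3^-1 s1^-1 s2 s3 s1^-1 s3 s2^-1 s3 s2 on 4 strands, 9 crossings.
Both give the same β = s3^-1 s1^-1 s2 s3 s1^-1 s3 s2^-1 s3 s2 on 4 strands, so one state sum suffices:
Braid: s3^-1 s1^-1 s2 s3 s1^-1 s3 s2^-1 s3 s2 on 4 strands, 9 crossings.
Writhe w = (#positive) - (#negative) = 5 - 4 = 1.
State-sum expansion of <K>. There are 2^9 = 512 states.
For each crossing: s=0 is the vertical smoothing, s=1 horizontal. Crossing k contributes A^(sign_k * (1 - 2*s_k)); loop factor d = -A^2 - A^-2.
Tabulate the states by total A-exponent and number of loops L (A-exp: L × count):
  A^9: L=2 ×1
  A^7: L=1 ×3, L=3 ×6
  A^5: L=2 ×26, L=4 ×10
  A^3: L=1 ×21, L=3 ×58, L=5 ×5
  A^1: L=2 ×86, L=4 ×39, L=6 ×1
  A^-1: L=1 ×35, L=3 ×80, L=5 ×11
  A^-3: L=2 ×53, L=4 ×30, L=6 ×1
  A^-5: L=3 ×32, L=5 ×4
  A^-7: L=4 ×9
  A^-9: L=5 ×1
Each group contributes A^e * Σ count * d^(L-1):
Powers of d = -A^2 - A^-2: d^2 = A^4 + 2 + A^-4; d^3 = -A^6 - 3*A^2 - 3*A^-2 - A^-6; d^4 = A^8 + 4*A^4 + 6 + 4*A^-4 + A^-8; d^5 = -A^10 - 5*A^6 - 10*A^2 - 10*A^-2 - 5*A^-6 - A^-10.
  A^9 * (d) = -A^11 - A^7
  A^7 * (3 + 6*d^2) = 6*A^11 + 15*A^7 + 6*A^3
  A^5 * (26*d + 10*d^3) = -10*A^11 - 56*A^7 - 56*A^3 - 10*A^-1
  A^3 * (21 + 58*d^2 + 5*d^4) = 5*A^11 + 78*A^7 + 167*A^3 + 78*A^-1 + 5*A^-5
  A^1 * (86*d + 39*d^3 + d^5) = -A^11 - 44*A^7 - 213*A^3 - 213*A^-1 - 44*A^-5 - A^-9
  A^-1 * (35 + 80*d^2 + 11*d^4) = 11*A^7 + 124*A^3 + 261*A^-1 + 124*A^-5 + 11*A^-9
  A^-3 * (53*d + 30*d^3 + d^5) = -A^7 - 35*A^3 - 153*A^-1 - 153*A^-5 - 35*A^-9 - A^-13
  A^-5 * (32*d^2 + 4*d^4) = 4*A^3 + 48*A^-1 + 88*A^-5 + 48*A^-9 + 4*A^-13
  A^-7 * (9*d^3) = -9*A^-1 - 27*A^-5 - 27*A^-9 - 9*A^-13
  A^-9 * (d^4) = A^-1 + 4*A^-5 + 6*A^-9 + 4*A^-13 + A^-17
Summing the groups: <K> = -A^11 + 2*A^7 - 3*A^3 + 3*A^-1 - 3*A^-5 + 2*A^-9 - 2*A^-13 + A^-17
Normalise by the writhe: (-A^3)^(-w) = (-A^3)^(-1) = -A^-3, so f(A) = -A^-3 * <K> = A^8 - 2*A^4 + 3 - 3*A^-4 + 3*A^-8 - 2*A^-12 + 2*A^-16 - A^-20.
Substitute A = t^(-1/4), i.e. A^e → t^(-e/4): V(t) = -t^5 + 2*t^4 - 2*t^3 + 3*t^2 - 3*t + 3 - 2*t^-1 + t^-2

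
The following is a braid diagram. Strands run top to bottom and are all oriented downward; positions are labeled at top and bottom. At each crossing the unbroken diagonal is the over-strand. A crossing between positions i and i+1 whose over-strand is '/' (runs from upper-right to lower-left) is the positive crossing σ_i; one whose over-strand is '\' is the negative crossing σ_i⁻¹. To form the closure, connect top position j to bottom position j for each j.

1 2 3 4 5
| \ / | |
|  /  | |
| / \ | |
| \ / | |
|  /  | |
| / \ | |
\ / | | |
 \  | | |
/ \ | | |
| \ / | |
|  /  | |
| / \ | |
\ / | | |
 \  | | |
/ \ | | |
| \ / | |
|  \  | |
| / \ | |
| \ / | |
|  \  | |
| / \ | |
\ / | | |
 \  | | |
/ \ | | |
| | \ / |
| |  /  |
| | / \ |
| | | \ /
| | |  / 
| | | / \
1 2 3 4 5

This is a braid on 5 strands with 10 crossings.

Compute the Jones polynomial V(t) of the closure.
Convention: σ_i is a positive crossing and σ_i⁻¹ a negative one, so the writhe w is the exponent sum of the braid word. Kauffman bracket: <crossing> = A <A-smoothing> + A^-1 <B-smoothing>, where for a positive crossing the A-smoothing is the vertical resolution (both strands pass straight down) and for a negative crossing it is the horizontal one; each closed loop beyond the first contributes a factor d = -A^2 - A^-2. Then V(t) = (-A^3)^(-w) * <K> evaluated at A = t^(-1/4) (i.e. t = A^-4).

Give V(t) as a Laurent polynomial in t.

-t + 2 - t^-1 + 2*t^-2 - t^-3 + t^-4 - t^-5

Derivation:
Reading the diagram top to bottom ('/'-over between positions i,i+1 = s_i, '\'-over = s_i^-1): braid word = s2 s2 s1^-1 s2 s1^-1 s2^-1 s2^-1 s1^-1 s3 s4.
The presented braid s2 s2 s1^-1 s2 s1^-1 s2^-1 s2^-1 s1^-1 s3 s4 on 5 strands reduces by inverse Markov moves (closure unchanged at each step):
  Destabilize: the word has the form β·s4 where s4 occurs only as the final letter (β ∈ B_4); drop it and the last strand → 4 strands.
  Destabilize: the word has the form β·s3 where s3 occurs only as the final letter (β ∈ B_3); drop it and the last strand → 3 strands.
Reduced to β = s2 s2 s1^-1 s2 s1^-1 s2^-1 s2^-1 s1^-1 on 3 strands, 8 crossings.
Compute on β:
Braid: s2 s2 s1^-1 s2 s1^-1 s2^-1 s2^-1 s1^-1 on 3 strands, 8 crossings.
Writhe w = (#positive) - (#negative) = 3 - 5 = -2.
Computing the Kauffman bracket via state sum. There are 2^8 = 256 states.
Each crossing splits two ways (0=vertical, 1=horizontal). The state's weight is A^(#A-smoothings - #B-smoothings) * d^(loops - 1).
Tabulate the states by total A-exponent and number of loops L (A-exp: L × count):
  A^8: L=4 ×1
  A^6: L=3 ×8
  A^4: L=2 ×23, L=4 ×5
  A^2: L=1 ×22, L=3 ×33, L=5 ×1
  A^0: L=2 ×52, L=4 ×18
  A^-2: L=1 ×13, L=3 ×37, L=5 ×6
  A^-4: L=2 ×14, L=4 ×13, L=6 ×1
  A^-6: L=3 ×6, L=5 ×2
  A^-8: L=4 ×1
Each group contributes A^e * Σ count * d^(L-1):
Powers of d = -A^2 - A^-2: d^2 = A^4 + 2 + A^-4; d^3 = -A^6 - 3*A^2 - 3*A^-2 - A^-6; d^4 = A^8 + 4*A^4 + 6 + 4*A^-4 + A^-8; d^5 = -A^10 - 5*A^6 - 10*A^2 - 10*A^-2 - 5*A^-6 - A^-10.
  A^8 * (d^3) = -A^14 - 3*A^10 - 3*A^6 - A^2
  A^6 * (8*d^2) = 8*A^10 + 16*A^6 + 8*A^2
  A^4 * (23*d + 5*d^3) = -5*A^10 - 38*A^6 - 38*A^2 - 5*A^-2
  A^2 * (22 + 33*d^2 + d^4) = A^10 + 37*A^6 + 94*A^2 + 37*A^-2 + A^-6
  A^0 * (52*d + 18*d^3) = -18*A^6 - 106*A^2 - 106*A^-2 - 18*A^-6
  A^-2 * (13 + 37*d^2 + 6*d^4) = 6*A^6 + 61*A^2 + 123*A^-2 + 61*A^-6 + 6*A^-10
  A^-4 * (14*d + 13*d^3 + d^5) = -A^6 - 18*A^2 - 63*A^-2 - 63*A^-6 - 18*A^-10 - A^-14
  A^-6 * (6*d^2 + 2*d^4) = 2*A^2 + 14*A^-2 + 24*A^-6 + 14*A^-10 + 2*A^-14
  A^-8 * (d^3) = -A^-2 - 3*A^-6 - 3*A^-10 - A^-14
Summing the groups: <K> = -A^14 + A^10 - A^6 + 2*A^2 - A^-2 + 2*A^-6 - A^-10
Normalise by the writhe: (-A^3)^(-w) = (-A^3)^(2) = A^6, so f(A) = A^6 * <K> = -A^20 + A^16 - A^12 + 2*A^8 - A^4 + 2 - A^-4.
Substitute A = t^(-1/4), i.e. A^e → t^(-e/4): V(t) = -t + 2 - t^-1 + 2*t^-2 - t^-3 + t^-4 - t^-5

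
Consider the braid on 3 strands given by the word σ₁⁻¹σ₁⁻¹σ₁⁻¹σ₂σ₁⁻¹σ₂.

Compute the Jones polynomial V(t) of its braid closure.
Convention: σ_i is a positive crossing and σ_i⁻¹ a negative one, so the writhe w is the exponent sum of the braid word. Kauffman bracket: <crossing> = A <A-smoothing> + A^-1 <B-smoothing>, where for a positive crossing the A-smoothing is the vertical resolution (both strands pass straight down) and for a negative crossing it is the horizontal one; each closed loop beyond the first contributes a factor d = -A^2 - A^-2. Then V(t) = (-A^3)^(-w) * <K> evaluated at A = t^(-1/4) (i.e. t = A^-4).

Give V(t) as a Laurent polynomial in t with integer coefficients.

Braid: s1^-1 s1^-1 s1^-1 s2 s1^-1 s2 on 3 strands, 6 crossings.
Writhe w = (#positive) - (#negative) = 2 - 4 = -2.
Computing the Kauffman bracket via state sum. There are 2^6 = 64 states.
Smooth each crossing (0=||, 1=⌣⌢); contribution A^(Σ sign_k(1-2s_k)) * d^(L-1).
Tabulate the states by total A-exponent and number of loops L (A-exp: L × count):
  A^6: L=5 ×1
  A^4: L=4 ×6
  A^2: L=3 ×15
  A^0: L=2 ×19, L=4 ×1
  A^-2: L=1 ×11, L=3 ×4
  A^-4: L=2 ×6
  A^-6: L=3 ×1
Each group contributes A^e * Σ count * d^(L-1):
Powers of d = -A^2 - A^-2: d^2 = A^4 + 2 + A^-4; d^3 = -A^6 - 3*A^2 - 3*A^-2 - A^-6; d^4 = A^8 + 4*A^4 + 6 + 4*A^-4 + A^-8.
  A^6 * (d^4) = A^14 + 4*A^10 + 6*A^6 + 4*A^2 + A^-2
  A^4 * (6*d^3) = -6*A^10 - 18*A^6 - 18*A^2 - 6*A^-2
  A^2 * (15*d^2) = 15*A^6 + 30*A^2 + 15*A^-2
  A^0 * (19*d + d^3) = -A^6 - 22*A^2 - 22*A^-2 - A^-6
  A^-2 * (11 + 4*d^2) = 4*A^2 + 19*A^-2 + 4*A^-6
  A^-4 * (6*d) = -6*A^-2 - 6*A^-6
  A^-6 * (d^2) = A^-2 + 2*A^-6 + A^-10
Summing the groups: <K> = A^14 - 2*A^10 + 2*A^6 - 2*A^2 + 2*A^-2 - A^-6 + A^-10
Normalise by the writhe: (-A^3)^(-w) = (-A^3)^(2) = A^6, so f(A) = A^6 * <K> = A^20 - 2*A^16 + 2*A^12 - 2*A^8 + 2*A^4 - 1 + A^-4.
Substitute A = t^(-1/4), i.e. A^e → t^(-e/4): V(t) = t - 1 + 2*t^-1 - 2*t^-2 + 2*t^-3 - 2*t^-4 + t^-5

Answer: t - 1 + 2*t^-1 - 2*t^-2 + 2*t^-3 - 2*t^-4 + t^-5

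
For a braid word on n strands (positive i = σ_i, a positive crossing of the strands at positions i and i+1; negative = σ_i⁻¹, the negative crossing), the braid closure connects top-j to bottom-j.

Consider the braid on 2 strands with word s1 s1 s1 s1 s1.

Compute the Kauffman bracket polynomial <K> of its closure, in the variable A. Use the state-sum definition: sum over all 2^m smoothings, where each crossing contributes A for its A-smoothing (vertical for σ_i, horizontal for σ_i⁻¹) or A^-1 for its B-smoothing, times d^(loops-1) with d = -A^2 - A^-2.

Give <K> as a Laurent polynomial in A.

-A^7 - A^-1 + A^-5 - A^-9 + A^-13

Derivation:
Braid: s1 s1 s1 s1 s1 on 2 strands, 5 crossings.
Writhe w = (#positive) - (#negative) = 5 - 0 = 5.
Enumerate smoothing states for the bracket polynomial. There are 2^5 = 32 states.
For each crossing: s=0 is the vertical smoothing, s=1 horizontal. Crossing k contributes A^(sign_k * (1 - 2*s_k)); loop factor d = -A^2 - A^-2.
  state 00000: A-exp=+5, loops=2, term = A^5 * d^1
  state 00001: A-exp=+3, loops=1, term = A^3 * d^0
  state 00010: A-exp=+3, loops=1, term = A^3 * d^0
  state 00011: A-exp=+1, loops=2, term = A^1 * d^1
  state 00100: A-exp=+3, loops=1, term = A^3 * d^0
  state 00101: A-exp=+1, loops=2, term = A^1 * d^1
  state 00110: A-exp=+1, loops=2, term = A^1 * d^1
  state 00111: A-exp=-1, loops=3, term = A^-1 * d^2
  state 01000: A-exp=+3, loops=1, term = A^3 * d^0
  state 01001: A-exp=+1, loops=2, term = A^1 * d^1
  state 01010: A-exp=+1, loops=2, term = A^1 * d^1
  state 01011: A-exp=-1, loops=3, term = A^-1 * d^2
  state 01100: A-exp=+1, loops=2, term = A^1 * d^1
  state 01101: A-exp=-1, loops=3, term = A^-1 * d^2
  state 01110: A-exp=-1, loops=3, term = A^-1 * d^2
  state 01111: A-exp=-3, loops=4, term = A^-3 * d^3
  state 10000: A-exp=+3, loops=1, term = A^3 * d^0
  state 10001: A-exp=+1, loops=2, term = A^1 * d^1
  state 10010: A-exp=+1, loops=2, term = A^1 * d^1
  state 10011: A-exp=-1, loops=3, term = A^-1 * d^2
  state 10100: A-exp=+1, loops=2, term = A^1 * d^1
  state 10101: A-exp=-1, loops=3, term = A^-1 * d^2
  state 10110: A-exp=-1, loops=3, term = A^-1 * d^2
  state 10111: A-exp=-3, loops=4, term = A^-3 * d^3
  state 11000: A-exp=+1, loops=2, term = A^1 * d^1
  state 11001: A-exp=-1, loops=3, term = A^-1 * d^2
  state 11010: A-exp=-1, loops=3, term = A^-1 * d^2
  state 11011: A-exp=-3, loops=4, term = A^-3 * d^3
  state 11100: A-exp=-1, loops=3, term = A^-1 * d^2
  state 11101: A-exp=-3, loops=4, term = A^-3 * d^3
  state 11110: A-exp=-3, loops=4, term = A^-3 * d^3
  state 11111: A-exp=-5, loops=5, term = A^-5 * d^4
Collect the terms by A-exponent (count of states per loop number):
Powers of d = -A^2 - A^-2: d^2 = A^4 + 2 + A^-4; d^3 = -A^6 - 3*A^2 - 3*A^-2 - A^-6; d^4 = A^8 + 4*A^4 + 6 + 4*A^-4 + A^-8.
  A^5 * (d) = -A^7 - A^3
  A^3 * (5) = 5*A^3
  A^1 * (10*d) = -10*A^3 - 10*A^-1
  A^-1 * (10*d^2) = 10*A^3 + 20*A^-1 + 10*A^-5
  A^-3 * (5*d^3) = -5*A^3 - 15*A^-1 - 15*A^-5 - 5*A^-9
  A^-5 * (d^4) = A^3 + 4*A^-1 + 6*A^-5 + 4*A^-9 + A^-13
Summing the groups: <K> = -A^7 - A^-1 + A^-5 - A^-9 + A^-13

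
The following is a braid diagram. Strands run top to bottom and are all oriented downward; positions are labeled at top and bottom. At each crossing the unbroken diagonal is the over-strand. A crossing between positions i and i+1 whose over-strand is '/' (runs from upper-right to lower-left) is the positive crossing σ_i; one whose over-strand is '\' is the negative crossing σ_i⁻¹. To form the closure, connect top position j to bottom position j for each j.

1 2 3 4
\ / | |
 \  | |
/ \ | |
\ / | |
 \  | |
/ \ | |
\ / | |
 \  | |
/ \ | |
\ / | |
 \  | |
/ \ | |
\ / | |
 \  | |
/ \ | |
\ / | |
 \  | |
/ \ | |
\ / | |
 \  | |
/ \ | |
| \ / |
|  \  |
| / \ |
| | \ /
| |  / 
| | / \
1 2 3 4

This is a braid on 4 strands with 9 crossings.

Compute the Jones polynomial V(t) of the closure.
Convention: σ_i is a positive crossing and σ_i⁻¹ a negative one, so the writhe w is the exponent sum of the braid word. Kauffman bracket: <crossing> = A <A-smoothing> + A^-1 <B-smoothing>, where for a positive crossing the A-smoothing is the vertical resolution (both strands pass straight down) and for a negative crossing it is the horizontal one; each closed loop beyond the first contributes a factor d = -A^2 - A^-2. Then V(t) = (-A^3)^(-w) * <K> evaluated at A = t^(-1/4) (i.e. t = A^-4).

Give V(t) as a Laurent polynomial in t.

Reading the diagram top to bottom ('/'-over between positions i,i+1 = s_i, '\'-over = s_i^-1): braid word = s1^-1 s1^-1 s1^-1 s1^-1 s1^-1 s1^-1 s1^-1 s2^-1 s3.
The presented braid s1^-1 s1^-1 s1^-1 s1^-1 s1^-1 s1^-1 s1^-1 s2^-1 s3 on 4 strands reduces by inverse Markov moves (closure unchanged at each step):
  Destabilize: the word has the form β·s3 where s3 occurs only as the final letter (β ∈ B_3); drop it and the last strand → 3 strands.
  Destabilize: the word has the form β·s2^-1 where s2^-1 occurs only as the final letter (β ∈ B_2); drop it and the last strand → 2 strands.
Reduced to β = s1^-1 s1^-1 s1^-1 s1^-1 s1^-1 s1^-1 s1^-1 on 2 strands, 7 crossings.
Compute on β:
Braid: s1^-1 s1^-1 s1^-1 s1^-1 s1^-1 s1^-1 s1^-1 on 2 strands, 7 crossings.
Writhe w = (#positive) - (#negative) = 0 - 7 = -7.
State-sum expansion of <K>. There are 2^7 = 128 states.
Each crossing splits two ways (0=vertical, 1=horizontal). The state's weight is A^(#A-smoothings - #B-smoothings) * d^(loops - 1).
Tabulate the states by total A-exponent and number of loops L (A-exp: L × count):
  A^7: L=7 ×1
  A^5: L=6 ×7
  A^3: L=5 ×21
  A^1: L=4 ×35
  A^-1: L=3 ×35
  A^-3: L=2 ×21
  A^-5: L=1 ×7
  A^-7: L=2 ×1
Each group contributes A^e * Σ count * d^(L-1):
Powers of d = -A^2 - A^-2: d^2 = A^4 + 2 + A^-4; d^3 = -A^6 - 3*A^2 - 3*A^-2 - A^-6; d^4 = A^8 + 4*A^4 + 6 + 4*A^-4 + A^-8; d^5 = -A^10 - 5*A^6 - 10*A^2 - 10*A^-2 - 5*A^-6 - A^-10; d^6 = A^12 + 6*A^8 + 15*A^4 + 20 + 15*A^-4 + 6*A^-8 + A^-12.
  A^7 * (d^6) = A^19 + 6*A^15 + 15*A^11 + 20*A^7 + 15*A^3 + 6*A^-1 + A^-5
  A^5 * (7*d^5) = -7*A^15 - 35*A^11 - 70*A^7 - 70*A^3 - 35*A^-1 - 7*A^-5
  A^3 * (21*d^4) = 21*A^11 + 84*A^7 + 126*A^3 + 84*A^-1 + 21*A^-5
  A^1 * (35*d^3) = -35*A^7 - 105*A^3 - 105*A^-1 - 35*A^-5
  A^-1 * (35*d^2) = 35*A^3 + 70*A^-1 + 35*A^-5
  A^-3 * (21*d) = -21*A^-1 - 21*A^-5
  A^-5 * (7) = 7*A^-5
  A^-7 * (d) = -A^-5 - A^-9
Summing the groups: <K> = A^19 - A^15 + A^11 - A^7 + A^3 - A^-1 - A^-9
Normalise by the writhe: (-A^3)^(-w) = (-A^3)^(7) = -A^21, so f(A) = -A^21 * <K> = -A^40 + A^36 - A^32 + A^28 - A^24 + A^20 + A^12.
Substitute A = t^(-1/4), i.e. A^e → t^(-e/4): V(t) = t^-3 + t^-5 - t^-6 + t^-7 - t^-8 + t^-9 - t^-10

Answer: t^-3 + t^-5 - t^-6 + t^-7 - t^-8 + t^-9 - t^-10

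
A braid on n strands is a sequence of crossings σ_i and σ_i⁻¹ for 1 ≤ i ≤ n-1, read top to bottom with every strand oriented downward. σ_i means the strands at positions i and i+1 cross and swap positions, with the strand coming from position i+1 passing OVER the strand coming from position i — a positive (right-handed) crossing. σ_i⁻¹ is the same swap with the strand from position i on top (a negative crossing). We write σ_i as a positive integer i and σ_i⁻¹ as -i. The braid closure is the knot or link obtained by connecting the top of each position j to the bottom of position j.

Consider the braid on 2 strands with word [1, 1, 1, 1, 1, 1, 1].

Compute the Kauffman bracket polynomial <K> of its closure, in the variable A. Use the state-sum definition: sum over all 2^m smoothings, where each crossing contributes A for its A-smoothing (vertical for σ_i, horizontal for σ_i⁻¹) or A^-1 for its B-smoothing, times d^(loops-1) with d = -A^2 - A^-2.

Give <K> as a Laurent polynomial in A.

Braid: s1 s1 s1 s1 s1 s1 s1 on 2 strands, 7 crossings.
Writhe w = (#positive) - (#negative) = 7 - 0 = 7.
Enumerate smoothing states for the bracket polynomial. There are 2^7 = 128 states.
For each crossing: s=0 is the vertical smoothing, s=1 horizontal. Crossing k contributes A^(sign_k * (1 - 2*s_k)); loop factor d = -A^2 - A^-2.
Tabulate the states by total A-exponent and number of loops L (A-exp: L × count):
  A^7: L=2 ×1
  A^5: L=1 ×7
  A^3: L=2 ×21
  A^1: L=3 ×35
  A^-1: L=4 ×35
  A^-3: L=5 ×21
  A^-5: L=6 ×7
  A^-7: L=7 ×1
Each group contributes A^e * Σ count * d^(L-1):
Powers of d = -A^2 - A^-2: d^2 = A^4 + 2 + A^-4; d^3 = -A^6 - 3*A^2 - 3*A^-2 - A^-6; d^4 = A^8 + 4*A^4 + 6 + 4*A^-4 + A^-8; d^5 = -A^10 - 5*A^6 - 10*A^2 - 10*A^-2 - 5*A^-6 - A^-10; d^6 = A^12 + 6*A^8 + 15*A^4 + 20 + 15*A^-4 + 6*A^-8 + A^-12.
  A^7 * (d) = -A^9 - A^5
  A^5 * (7) = 7*A^5
  A^3 * (21*d) = -21*A^5 - 21*A
  A^1 * (35*d^2) = 35*A^5 + 70*A + 35*A^-3
  A^-1 * (35*d^3) = -35*A^5 - 105*A - 105*A^-3 - 35*A^-7
  A^-3 * (21*d^4) = 21*A^5 + 84*A + 126*A^-3 + 84*A^-7 + 21*A^-11
  A^-5 * (7*d^5) = -7*A^5 - 35*A - 70*A^-3 - 70*A^-7 - 35*A^-11 - 7*A^-15
  A^-7 * (d^6) = A^5 + 6*A + 15*A^-3 + 20*A^-7 + 15*A^-11 + 6*A^-15 + A^-19
Summing the groups: <K> = -A^9 - A + A^-3 - A^-7 + A^-11 - A^-15 + A^-19

Answer: -A^9 - A + A^-3 - A^-7 + A^-11 - A^-15 + A^-19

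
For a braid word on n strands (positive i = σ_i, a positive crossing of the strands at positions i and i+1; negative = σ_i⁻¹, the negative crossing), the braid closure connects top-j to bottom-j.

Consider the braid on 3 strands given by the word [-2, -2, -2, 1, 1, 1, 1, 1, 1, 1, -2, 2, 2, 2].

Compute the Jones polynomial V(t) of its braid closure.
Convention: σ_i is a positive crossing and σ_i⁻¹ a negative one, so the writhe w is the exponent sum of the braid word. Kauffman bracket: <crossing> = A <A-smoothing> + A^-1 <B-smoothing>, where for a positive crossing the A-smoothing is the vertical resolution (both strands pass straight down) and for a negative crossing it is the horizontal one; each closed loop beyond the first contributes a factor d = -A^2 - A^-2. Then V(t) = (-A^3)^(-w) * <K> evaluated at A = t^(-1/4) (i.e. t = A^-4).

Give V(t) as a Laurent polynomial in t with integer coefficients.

The presented braid s2^-1 s2^-1 s2^-1 s1 s1 s1 s1 s1 s1 s1 s2^-1 s2 s2 s2 on 3 strands reduces by inverse Markov moves (closure unchanged at each step):
  Deconjugate: the word is γ·β·γ⁻¹ with γ = s2^-1 (prefix) and γ⁻¹ = s2 (suffix); strip both.
  Deconjugate: the word is γ·β·γ⁻¹ with γ = s2^-1 s2^-1 (prefix) and γ⁻¹ = s2 s2 (suffix); strip both.
  Destabilize: the word has the form β·s2^-1 where s2^-1 occurs only as the final letter (β ∈ B_2); drop it and the last strand → 2 strands.
Reduced to β = s1 s1 s1 s1 s1 s1 s1 on 2 strands, 7 crossings.
Compute on β:
Braid: s1 s1 s1 s1 s1 s1 s1 on 2 strands, 7 crossings.
Writhe w = (#positive) - (#negative) = 7 - 0 = 7.
Enumerate smoothing states for the bracket polynomial. There are 2^7 = 128 states.
Each crossing splits two ways (0=vertical, 1=horizontal). The state's weight is A^(#A-smoothings - #B-smoothings) * d^(loops - 1).
Tabulate the states by total A-exponent and number of loops L (A-exp: L × count):
  A^7: L=2 ×1
  A^5: L=1 ×7
  A^3: L=2 ×21
  A^1: L=3 ×35
  A^-1: L=4 ×35
  A^-3: L=5 ×21
  A^-5: L=6 ×7
  A^-7: L=7 ×1
Each group contributes A^e * Σ count * d^(L-1):
Powers of d = -A^2 - A^-2: d^2 = A^4 + 2 + A^-4; d^3 = -A^6 - 3*A^2 - 3*A^-2 - A^-6; d^4 = A^8 + 4*A^4 + 6 + 4*A^-4 + A^-8; d^5 = -A^10 - 5*A^6 - 10*A^2 - 10*A^-2 - 5*A^-6 - A^-10; d^6 = A^12 + 6*A^8 + 15*A^4 + 20 + 15*A^-4 + 6*A^-8 + A^-12.
  A^7 * (d) = -A^9 - A^5
  A^5 * (7) = 7*A^5
  A^3 * (21*d) = -21*A^5 - 21*A
  A^1 * (35*d^2) = 35*A^5 + 70*A + 35*A^-3
  A^-1 * (35*d^3) = -35*A^5 - 105*A - 105*A^-3 - 35*A^-7
  A^-3 * (21*d^4) = 21*A^5 + 84*A + 126*A^-3 + 84*A^-7 + 21*A^-11
  A^-5 * (7*d^5) = -7*A^5 - 35*A - 70*A^-3 - 70*A^-7 - 35*A^-11 - 7*A^-15
  A^-7 * (d^6) = A^5 + 6*A + 15*A^-3 + 20*A^-7 + 15*A^-11 + 6*A^-15 + A^-19
Summing the groups: <K> = -A^9 - A + A^-3 - A^-7 + A^-11 - A^-15 + A^-19
Normalise by the writhe: (-A^3)^(-w) = (-A^3)^(-7) = -A^-21, so f(A) = -A^-21 * <K> = A^-12 + A^-20 - A^-24 + A^-28 - A^-32 + A^-36 - A^-40.
Substitute A = t^(-1/4), i.e. A^e → t^(-e/4): V(t) = -t^10 + t^9 - t^8 + t^7 - t^6 + t^5 + t^3

Answer: -t^10 + t^9 - t^8 + t^7 - t^6 + t^5 + t^3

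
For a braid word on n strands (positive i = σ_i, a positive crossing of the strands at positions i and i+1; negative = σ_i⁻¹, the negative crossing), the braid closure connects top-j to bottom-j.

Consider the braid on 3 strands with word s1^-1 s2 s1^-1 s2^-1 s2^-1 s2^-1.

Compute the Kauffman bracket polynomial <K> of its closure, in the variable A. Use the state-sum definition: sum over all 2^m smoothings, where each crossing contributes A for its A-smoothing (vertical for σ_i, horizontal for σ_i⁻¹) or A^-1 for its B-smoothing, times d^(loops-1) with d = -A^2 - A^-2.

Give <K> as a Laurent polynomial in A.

-A^12 + A^8 - A^4 + 2 - A^-4 + A^-8

Derivation:
Braid: s1^-1 s2 s1^-1 s2^-1 s2^-1 s2^-1 on 3 strands, 6 crossings.
Writhe w = (#positive) - (#negative) = 1 - 5 = -4.
Computing the Kauffman bracket via state sum. There are 2^6 = 64 states.
For each crossing: s=0 is the vertical smoothing, s=1 horizontal. Crossing k contributes A^(sign_k * (1 - 2*s_k)); loop factor d = -A^2 - A^-2.
Tabulate the states by total A-exponent and number of loops L (A-exp: L × count):
  A^6: L=4 ×1
  A^4: L=3 ×6
  A^2: L=2 ×12, L=4 ×3
  A^0: L=1 ×9, L=3 ×10, L=5 ×1
  A^-2: L=2 ×12, L=4 ×3
  A^-4: L=1 ×2, L=3 ×4
  A^-6: L=2 ×1
Each group contributes A^e * Σ count * d^(L-1):
Powers of d = -A^2 - A^-2: d^2 = A^4 + 2 + A^-4; d^3 = -A^6 - 3*A^2 - 3*A^-2 - A^-6; d^4 = A^8 + 4*A^4 + 6 + 4*A^-4 + A^-8.
  A^6 * (d^3) = -A^12 - 3*A^8 - 3*A^4 - 1
  A^4 * (6*d^2) = 6*A^8 + 12*A^4 + 6
  A^2 * (12*d + 3*d^3) = -3*A^8 - 21*A^4 - 21 - 3*A^-4
  A^0 * (9 + 10*d^2 + d^4) = A^8 + 14*A^4 + 35 + 14*A^-4 + A^-8
  A^-2 * (12*d + 3*d^3) = -3*A^4 - 21 - 21*A^-4 - 3*A^-8
  A^-4 * (2 + 4*d^2) = 4 + 10*A^-4 + 4*A^-8
  A^-6 * (d) = -A^-4 - A^-8
Summing the groups: <K> = -A^12 + A^8 - A^4 + 2 - A^-4 + A^-8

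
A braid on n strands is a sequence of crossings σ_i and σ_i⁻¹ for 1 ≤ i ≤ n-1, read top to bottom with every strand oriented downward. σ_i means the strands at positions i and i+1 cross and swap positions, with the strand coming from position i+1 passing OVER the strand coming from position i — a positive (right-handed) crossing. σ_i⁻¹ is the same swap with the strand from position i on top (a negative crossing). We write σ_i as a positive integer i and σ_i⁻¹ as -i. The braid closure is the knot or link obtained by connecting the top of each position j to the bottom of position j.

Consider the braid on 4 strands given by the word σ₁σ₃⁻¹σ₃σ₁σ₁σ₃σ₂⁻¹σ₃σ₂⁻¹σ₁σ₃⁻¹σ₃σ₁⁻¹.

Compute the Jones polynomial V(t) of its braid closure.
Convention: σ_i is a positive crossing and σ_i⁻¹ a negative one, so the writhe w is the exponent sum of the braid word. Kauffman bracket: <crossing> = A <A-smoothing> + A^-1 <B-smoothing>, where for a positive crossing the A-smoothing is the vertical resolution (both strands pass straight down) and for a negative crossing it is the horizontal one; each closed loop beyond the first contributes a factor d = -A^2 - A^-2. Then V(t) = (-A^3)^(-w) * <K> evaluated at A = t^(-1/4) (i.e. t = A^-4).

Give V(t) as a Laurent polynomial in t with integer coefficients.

-t^6 + 2*t^5 - 2*t^4 + 3*t^3 - 3*t^2 + 2*t - 1 + t^-1

Derivation:
The presented braid s1 s3^-1 s3 s1 s1 s3 s2^-1 s3 s2^-1 s1 s3^-1 s3 s1^-1 on 4 strands reduces by inverse Markov moves (closure unchanged at each step):
  Deconjugate: the word is γ·β·γ⁻¹ with γ = s1 s3^-1 (prefix) and γ⁻¹ = s3 s1^-1 (suffix); strip both.
  Deconjugate: the word is γ·β·γ⁻¹ with γ = s3 (prefix) and γ⁻¹ = s3^-1 (suffix); strip both.
Reduced to β = s1 s1 s3 s2^-1 s3 s2^-1 s1 on 4 strands, 7 crossings.
Compute on β:
Braid: s1 s1 s3 s2^-1 s3 s2^-1 s1 on 4 strands, 7 crossings.
Writhe w = (#positive) - (#negative) = 5 - 2 = 3.
Computing the Kauffman bracket via state sum. There are 2^7 = 128 states.
For each crossing: s=0 is the vertical smoothing, s=1 horizontal. Crossing k contributes A^(sign_k * (1 - 2*s_k)); loop factor d = -A^2 - A^-2.
Tabulate the states by total A-exponent and number of loops L (A-exp: L × count):
  A^7: L=4 ×1
  A^5: L=3 ×7
  A^3: L=2 ×17, L=4 ×4
  A^1: L=1 ×15, L=3 ×19, L=5 ×1
  A^-1: L=2 ×27, L=4 ×8
  A^-3: L=3 ×20, L=5 ×1
  A^-5: L=4 ×7
  A^-7: L=5 ×1
Each group contributes A^e * Σ count * d^(L-1):
Powers of d = -A^2 - A^-2: d^2 = A^4 + 2 + A^-4; d^3 = -A^6 - 3*A^2 - 3*A^-2 - A^-6; d^4 = A^8 + 4*A^4 + 6 + 4*A^-4 + A^-8.
  A^7 * (d^3) = -A^13 - 3*A^9 - 3*A^5 - A
  A^5 * (7*d^2) = 7*A^9 + 14*A^5 + 7*A
  A^3 * (17*d + 4*d^3) = -4*A^9 - 29*A^5 - 29*A - 4*A^-3
  A^1 * (15 + 19*d^2 + d^4) = A^9 + 23*A^5 + 59*A + 23*A^-3 + A^-7
  A^-1 * (27*d + 8*d^3) = -8*A^5 - 51*A - 51*A^-3 - 8*A^-7
  A^-3 * (20*d^2 + d^4) = A^5 + 24*A + 46*A^-3 + 24*A^-7 + A^-11
  A^-5 * (7*d^3) = -7*A - 21*A^-3 - 21*A^-7 - 7*A^-11
  A^-7 * (d^4) = A + 4*A^-3 + 6*A^-7 + 4*A^-11 + A^-15
Summing the groups: <K> = -A^13 + A^9 - 2*A^5 + 3*A - 3*A^-3 + 2*A^-7 - 2*A^-11 + A^-15
Normalise by the writhe: (-A^3)^(-w) = (-A^3)^(-3) = -A^-9, so f(A) = -A^-9 * <K> = A^4 - 1 + 2*A^-4 - 3*A^-8 + 3*A^-12 - 2*A^-16 + 2*A^-20 - A^-24.
Substitute A = t^(-1/4), i.e. A^e → t^(-e/4): V(t) = -t^6 + 2*t^5 - 2*t^4 + 3*t^3 - 3*t^2 + 2*t - 1 + t^-1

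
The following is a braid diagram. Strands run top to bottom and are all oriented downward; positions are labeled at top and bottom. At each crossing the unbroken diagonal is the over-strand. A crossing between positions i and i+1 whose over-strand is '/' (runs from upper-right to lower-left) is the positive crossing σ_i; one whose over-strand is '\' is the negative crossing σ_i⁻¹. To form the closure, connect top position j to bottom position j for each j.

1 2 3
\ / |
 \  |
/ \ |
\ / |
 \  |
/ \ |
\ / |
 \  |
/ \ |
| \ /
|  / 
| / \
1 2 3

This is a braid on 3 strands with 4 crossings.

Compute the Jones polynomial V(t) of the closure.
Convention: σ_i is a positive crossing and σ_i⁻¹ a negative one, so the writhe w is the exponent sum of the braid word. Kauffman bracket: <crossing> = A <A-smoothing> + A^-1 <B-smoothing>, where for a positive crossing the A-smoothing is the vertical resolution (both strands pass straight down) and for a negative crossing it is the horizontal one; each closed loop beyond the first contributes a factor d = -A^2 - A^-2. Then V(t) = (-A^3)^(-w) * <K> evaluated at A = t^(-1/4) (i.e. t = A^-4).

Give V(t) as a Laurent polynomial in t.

t^-1 + t^-3 - t^-4

Derivation:
Reading the diagram top to bottom ('/'-over between positions i,i+1 = s_i, '\'-over = s_i^-1): braid word = s1^-1 s1^-1 s1^-1 s2.
The presented braid s1^-1 s1^-1 s1^-1 s2 on 3 strands reduces by inverse Markov moves (closure unchanged at each step):
  Destabilize: the word has the form β·s2 where s2 occurs only as the final letter (β ∈ B_2); drop it and the last strand → 2 strands.
Reduced to β = s1^-1 s1^-1 s1^-1 on 2 strands, 3 crossings.
Compute on β:
Braid: s1^-1 s1^-1 s1^-1 on 2 strands, 3 crossings.
Writhe w = (#positive) - (#negative) = 0 - 3 = -3.
Enumerate smoothing states for the bracket polynomial. There are 2^3 = 8 states.
Each crossing splits two ways (0=vertical, 1=horizontal). The state's weight is A^(#A-smoothings - #B-smoothings) * d^(loops - 1).
  state 000: A-exp=-3, loops=2, term = A^-3 * d^1
  state 001: A-exp=-1, loops=1, term = A^-1 * d^0
  state 010: A-exp=-1, loops=1, term = A^-1 * d^0
  state 011: A-exp=+1, loops=2, term = A^1 * d^1
  state 100: A-exp=-1, loops=1, term = A^-1 * d^0
  state 101: A-exp=+1, loops=2, term = A^1 * d^1
  state 110: A-exp=+1, loops=2, term = A^1 * d^1
  state 111: A-exp=+3, loops=3, term = A^3 * d^2
Collect the terms by A-exponent (count of states per loop number):
Powers of d = -A^2 - A^-2: d^2 = A^4 + 2 + A^-4.
  A^3 * (d^2) = A^7 + 2*A^3 + A^-1
  A^1 * (3*d) = -3*A^3 - 3*A^-1
  A^-1 * (3) = 3*A^-1
  A^-3 * (d) = -A^-1 - A^-5
Summing the groups: <K> = A^7 - A^3 - A^-5
Normalise by the writhe: (-A^3)^(-w) = (-A^3)^(3) = -A^9, so f(A) = -A^9 * <K> = -A^16 + A^12 + A^4.
Substitute A = t^(-1/4), i.e. A^e → t^(-e/4): V(t) = t^-1 + t^-3 - t^-4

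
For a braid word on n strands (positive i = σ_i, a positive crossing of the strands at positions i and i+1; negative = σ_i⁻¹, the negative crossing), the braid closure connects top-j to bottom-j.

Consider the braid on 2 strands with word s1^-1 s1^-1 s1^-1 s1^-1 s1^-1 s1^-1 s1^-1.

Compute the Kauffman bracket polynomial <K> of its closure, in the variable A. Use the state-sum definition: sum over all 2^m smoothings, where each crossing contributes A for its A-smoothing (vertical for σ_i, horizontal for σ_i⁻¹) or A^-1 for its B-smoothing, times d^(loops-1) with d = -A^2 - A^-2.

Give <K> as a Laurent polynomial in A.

A^19 - A^15 + A^11 - A^7 + A^3 - A^-1 - A^-9

Derivation:
Braid: s1^-1 s1^-1 s1^-1 s1^-1 s1^-1 s1^-1 s1^-1 on 2 strands, 7 crossings.
Writhe w = (#positive) - (#negative) = 0 - 7 = -7.
State-sum expansion of <K>. There are 2^7 = 128 states.
Smooth each crossing (0=||, 1=⌣⌢); contribution A^(Σ sign_k(1-2s_k)) * d^(L-1).
Tabulate the states by total A-exponent and number of loops L (A-exp: L × count):
  A^7: L=7 ×1
  A^5: L=6 ×7
  A^3: L=5 ×21
  A^1: L=4 ×35
  A^-1: L=3 ×35
  A^-3: L=2 ×21
  A^-5: L=1 ×7
  A^-7: L=2 ×1
Each group contributes A^e * Σ count * d^(L-1):
Powers of d = -A^2 - A^-2: d^2 = A^4 + 2 + A^-4; d^3 = -A^6 - 3*A^2 - 3*A^-2 - A^-6; d^4 = A^8 + 4*A^4 + 6 + 4*A^-4 + A^-8; d^5 = -A^10 - 5*A^6 - 10*A^2 - 10*A^-2 - 5*A^-6 - A^-10; d^6 = A^12 + 6*A^8 + 15*A^4 + 20 + 15*A^-4 + 6*A^-8 + A^-12.
  A^7 * (d^6) = A^19 + 6*A^15 + 15*A^11 + 20*A^7 + 15*A^3 + 6*A^-1 + A^-5
  A^5 * (7*d^5) = -7*A^15 - 35*A^11 - 70*A^7 - 70*A^3 - 35*A^-1 - 7*A^-5
  A^3 * (21*d^4) = 21*A^11 + 84*A^7 + 126*A^3 + 84*A^-1 + 21*A^-5
  A^1 * (35*d^3) = -35*A^7 - 105*A^3 - 105*A^-1 - 35*A^-5
  A^-1 * (35*d^2) = 35*A^3 + 70*A^-1 + 35*A^-5
  A^-3 * (21*d) = -21*A^-1 - 21*A^-5
  A^-5 * (7) = 7*A^-5
  A^-7 * (d) = -A^-5 - A^-9
Summing the groups: <K> = A^19 - A^15 + A^11 - A^7 + A^3 - A^-1 - A^-9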